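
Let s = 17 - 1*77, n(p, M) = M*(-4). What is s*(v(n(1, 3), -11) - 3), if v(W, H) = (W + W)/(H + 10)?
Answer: -1260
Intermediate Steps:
n(p, M) = -4*M
v(W, H) = 2*W/(10 + H) (v(W, H) = (2*W)/(10 + H) = 2*W/(10 + H))
s = -60 (s = 17 - 77 = -60)
s*(v(n(1, 3), -11) - 3) = -60*(2*(-4*3)/(10 - 11) - 3) = -60*(2*(-12)/(-1) - 3) = -60*(2*(-12)*(-1) - 3) = -60*(24 - 3) = -60*21 = -1260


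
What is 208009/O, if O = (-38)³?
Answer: -208009/54872 ≈ -3.7908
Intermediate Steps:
O = -54872
208009/O = 208009/(-54872) = 208009*(-1/54872) = -208009/54872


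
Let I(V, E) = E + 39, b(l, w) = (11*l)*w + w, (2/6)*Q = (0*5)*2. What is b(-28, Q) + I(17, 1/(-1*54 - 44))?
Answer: 3821/98 ≈ 38.990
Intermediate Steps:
Q = 0 (Q = 3*((0*5)*2) = 3*(0*2) = 3*0 = 0)
b(l, w) = w + 11*l*w (b(l, w) = 11*l*w + w = w + 11*l*w)
I(V, E) = 39 + E
b(-28, Q) + I(17, 1/(-1*54 - 44)) = 0*(1 + 11*(-28)) + (39 + 1/(-1*54 - 44)) = 0*(1 - 308) + (39 + 1/(-54 - 44)) = 0*(-307) + (39 + 1/(-98)) = 0 + (39 - 1/98) = 0 + 3821/98 = 3821/98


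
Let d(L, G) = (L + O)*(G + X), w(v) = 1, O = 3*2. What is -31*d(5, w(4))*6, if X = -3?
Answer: 4092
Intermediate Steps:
O = 6
d(L, G) = (-3 + G)*(6 + L) (d(L, G) = (L + 6)*(G - 3) = (6 + L)*(-3 + G) = (-3 + G)*(6 + L))
-31*d(5, w(4))*6 = -31*(-18 - 3*5 + 6*1 + 1*5)*6 = -31*(-18 - 15 + 6 + 5)*6 = -31*(-22)*6 = 682*6 = 4092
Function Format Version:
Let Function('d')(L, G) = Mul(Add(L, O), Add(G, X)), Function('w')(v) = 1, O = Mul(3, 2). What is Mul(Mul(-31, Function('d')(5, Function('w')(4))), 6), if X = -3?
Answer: 4092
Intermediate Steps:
O = 6
Function('d')(L, G) = Mul(Add(-3, G), Add(6, L)) (Function('d')(L, G) = Mul(Add(L, 6), Add(G, -3)) = Mul(Add(6, L), Add(-3, G)) = Mul(Add(-3, G), Add(6, L)))
Mul(Mul(-31, Function('d')(5, Function('w')(4))), 6) = Mul(Mul(-31, Add(-18, Mul(-3, 5), Mul(6, 1), Mul(1, 5))), 6) = Mul(Mul(-31, Add(-18, -15, 6, 5)), 6) = Mul(Mul(-31, -22), 6) = Mul(682, 6) = 4092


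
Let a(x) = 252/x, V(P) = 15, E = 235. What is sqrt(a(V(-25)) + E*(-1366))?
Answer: I*sqrt(8024830)/5 ≈ 566.56*I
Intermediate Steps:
sqrt(a(V(-25)) + E*(-1366)) = sqrt(252/15 + 235*(-1366)) = sqrt(252*(1/15) - 321010) = sqrt(84/5 - 321010) = sqrt(-1604966/5) = I*sqrt(8024830)/5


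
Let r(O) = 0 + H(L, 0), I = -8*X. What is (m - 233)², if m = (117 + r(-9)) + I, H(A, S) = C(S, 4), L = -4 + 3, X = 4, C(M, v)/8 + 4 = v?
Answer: 21904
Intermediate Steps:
C(M, v) = -32 + 8*v
L = -1
H(A, S) = 0 (H(A, S) = -32 + 8*4 = -32 + 32 = 0)
I = -32 (I = -8*4 = -32)
r(O) = 0 (r(O) = 0 + 0 = 0)
m = 85 (m = (117 + 0) - 32 = 117 - 32 = 85)
(m - 233)² = (85 - 233)² = (-148)² = 21904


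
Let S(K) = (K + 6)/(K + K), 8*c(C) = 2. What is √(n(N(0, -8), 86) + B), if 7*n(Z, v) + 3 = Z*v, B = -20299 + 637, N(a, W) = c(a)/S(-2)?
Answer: I*√78662/2 ≈ 140.23*I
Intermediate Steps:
c(C) = ¼ (c(C) = (⅛)*2 = ¼)
S(K) = (6 + K)/(2*K) (S(K) = (6 + K)/((2*K)) = (6 + K)*(1/(2*K)) = (6 + K)/(2*K))
N(a, W) = -¼ (N(a, W) = 1/(4*(((½)*(6 - 2)/(-2)))) = 1/(4*(((½)*(-½)*4))) = (¼)/(-1) = (¼)*(-1) = -¼)
B = -19662
n(Z, v) = -3/7 + Z*v/7 (n(Z, v) = -3/7 + (Z*v)/7 = -3/7 + Z*v/7)
√(n(N(0, -8), 86) + B) = √((-3/7 + (⅐)*(-¼)*86) - 19662) = √((-3/7 - 43/14) - 19662) = √(-7/2 - 19662) = √(-39331/2) = I*√78662/2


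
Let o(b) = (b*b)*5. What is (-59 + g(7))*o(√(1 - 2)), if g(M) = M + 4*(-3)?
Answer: 320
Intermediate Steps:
o(b) = 5*b² (o(b) = b²*5 = 5*b²)
g(M) = -12 + M (g(M) = M - 12 = -12 + M)
(-59 + g(7))*o(√(1 - 2)) = (-59 + (-12 + 7))*(5*(√(1 - 2))²) = (-59 - 5)*(5*(√(-1))²) = -320*I² = -320*(-1) = -64*(-5) = 320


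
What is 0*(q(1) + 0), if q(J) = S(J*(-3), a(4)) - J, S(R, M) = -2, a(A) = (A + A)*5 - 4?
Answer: 0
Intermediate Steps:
a(A) = -4 + 10*A (a(A) = (2*A)*5 - 4 = 10*A - 4 = -4 + 10*A)
q(J) = -2 - J
0*(q(1) + 0) = 0*((-2 - 1*1) + 0) = 0*((-2 - 1) + 0) = 0*(-3 + 0) = 0*(-3) = 0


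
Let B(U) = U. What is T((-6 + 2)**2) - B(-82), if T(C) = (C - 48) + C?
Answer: 66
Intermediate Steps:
T(C) = -48 + 2*C (T(C) = (-48 + C) + C = -48 + 2*C)
T((-6 + 2)**2) - B(-82) = (-48 + 2*(-6 + 2)**2) - 1*(-82) = (-48 + 2*(-4)**2) + 82 = (-48 + 2*16) + 82 = (-48 + 32) + 82 = -16 + 82 = 66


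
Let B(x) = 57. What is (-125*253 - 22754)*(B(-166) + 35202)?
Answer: -1917349161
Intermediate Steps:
(-125*253 - 22754)*(B(-166) + 35202) = (-125*253 - 22754)*(57 + 35202) = (-31625 - 22754)*35259 = -54379*35259 = -1917349161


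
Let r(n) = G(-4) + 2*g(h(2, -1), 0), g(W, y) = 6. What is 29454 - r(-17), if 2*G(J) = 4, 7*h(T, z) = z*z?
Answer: 29440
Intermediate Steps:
h(T, z) = z²/7 (h(T, z) = (z*z)/7 = z²/7)
G(J) = 2 (G(J) = (½)*4 = 2)
r(n) = 14 (r(n) = 2 + 2*6 = 2 + 12 = 14)
29454 - r(-17) = 29454 - 1*14 = 29454 - 14 = 29440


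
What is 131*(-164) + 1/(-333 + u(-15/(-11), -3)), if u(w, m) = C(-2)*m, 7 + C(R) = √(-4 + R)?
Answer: (-64452*√6 + 6703009*I)/(3*(√6 - 104*I)) ≈ -21484.0 + 7.5459e-5*I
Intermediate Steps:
C(R) = -7 + √(-4 + R)
u(w, m) = m*(-7 + I*√6) (u(w, m) = (-7 + √(-4 - 2))*m = (-7 + √(-6))*m = (-7 + I*√6)*m = m*(-7 + I*√6))
131*(-164) + 1/(-333 + u(-15/(-11), -3)) = 131*(-164) + 1/(-333 - 3*(-7 + I*√6)) = -21484 + 1/(-333 + (21 - 3*I*√6)) = -21484 + 1/(-312 - 3*I*√6)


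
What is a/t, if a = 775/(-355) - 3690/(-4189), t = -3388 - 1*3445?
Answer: 5455/28623437 ≈ 0.00019058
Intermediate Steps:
t = -6833 (t = -3388 - 3445 = -6833)
a = -5455/4189 (a = 775*(-1/355) - 3690*(-1/4189) = -155/71 + 3690/4189 = -5455/4189 ≈ -1.3022)
a/t = -5455/4189/(-6833) = -5455/4189*(-1/6833) = 5455/28623437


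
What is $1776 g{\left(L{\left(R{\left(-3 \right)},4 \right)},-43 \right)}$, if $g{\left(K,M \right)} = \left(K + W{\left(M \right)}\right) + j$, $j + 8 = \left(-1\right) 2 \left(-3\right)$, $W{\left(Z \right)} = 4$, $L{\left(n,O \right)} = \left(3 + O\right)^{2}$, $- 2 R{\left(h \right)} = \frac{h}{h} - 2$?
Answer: $90576$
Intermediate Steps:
$R{\left(h \right)} = \frac{1}{2}$ ($R{\left(h \right)} = - \frac{\frac{h}{h} - 2}{2} = - \frac{1 - 2}{2} = \left(- \frac{1}{2}\right) \left(-1\right) = \frac{1}{2}$)
$j = -2$ ($j = -8 + \left(-1\right) 2 \left(-3\right) = -8 - -6 = -8 + 6 = -2$)
$g{\left(K,M \right)} = 2 + K$ ($g{\left(K,M \right)} = \left(K + 4\right) - 2 = \left(4 + K\right) - 2 = 2 + K$)
$1776 g{\left(L{\left(R{\left(-3 \right)},4 \right)},-43 \right)} = 1776 \left(2 + \left(3 + 4\right)^{2}\right) = 1776 \left(2 + 7^{2}\right) = 1776 \left(2 + 49\right) = 1776 \cdot 51 = 90576$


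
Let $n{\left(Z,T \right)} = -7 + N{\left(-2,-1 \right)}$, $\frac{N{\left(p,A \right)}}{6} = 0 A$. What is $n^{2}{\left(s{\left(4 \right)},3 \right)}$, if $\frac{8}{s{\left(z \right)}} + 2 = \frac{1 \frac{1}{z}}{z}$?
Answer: $49$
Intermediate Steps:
$N{\left(p,A \right)} = 0$ ($N{\left(p,A \right)} = 6 \cdot 0 A = 6 \cdot 0 = 0$)
$s{\left(z \right)} = \frac{8}{-2 + \frac{1}{z^{2}}}$ ($s{\left(z \right)} = \frac{8}{-2 + \frac{1 \frac{1}{z}}{z}} = \frac{8}{-2 + \frac{1}{z z}} = \frac{8}{-2 + \frac{1}{z^{2}}}$)
$n{\left(Z,T \right)} = -7$ ($n{\left(Z,T \right)} = -7 + 0 = -7$)
$n^{2}{\left(s{\left(4 \right)},3 \right)} = \left(-7\right)^{2} = 49$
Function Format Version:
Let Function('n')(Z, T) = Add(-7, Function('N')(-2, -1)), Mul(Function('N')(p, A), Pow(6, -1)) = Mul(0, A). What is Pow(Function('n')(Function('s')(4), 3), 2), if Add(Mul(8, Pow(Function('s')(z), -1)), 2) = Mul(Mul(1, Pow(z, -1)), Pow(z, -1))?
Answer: 49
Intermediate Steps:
Function('N')(p, A) = 0 (Function('N')(p, A) = Mul(6, Mul(0, A)) = Mul(6, 0) = 0)
Function('s')(z) = Mul(8, Pow(Add(-2, Pow(z, -2)), -1)) (Function('s')(z) = Mul(8, Pow(Add(-2, Mul(Mul(1, Pow(z, -1)), Pow(z, -1))), -1)) = Mul(8, Pow(Add(-2, Mul(Pow(z, -1), Pow(z, -1))), -1)) = Mul(8, Pow(Add(-2, Pow(z, -2)), -1)))
Function('n')(Z, T) = -7 (Function('n')(Z, T) = Add(-7, 0) = -7)
Pow(Function('n')(Function('s')(4), 3), 2) = Pow(-7, 2) = 49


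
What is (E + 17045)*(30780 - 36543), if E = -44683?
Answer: 159277794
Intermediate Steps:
(E + 17045)*(30780 - 36543) = (-44683 + 17045)*(30780 - 36543) = -27638*(-5763) = 159277794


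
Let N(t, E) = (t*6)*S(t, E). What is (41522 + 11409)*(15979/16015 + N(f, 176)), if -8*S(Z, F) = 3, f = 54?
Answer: -204297092597/32030 ≈ -6.3783e+6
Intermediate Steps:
S(Z, F) = -3/8 (S(Z, F) = -1/8*3 = -3/8)
N(t, E) = -9*t/4 (N(t, E) = (t*6)*(-3/8) = (6*t)*(-3/8) = -9*t/4)
(41522 + 11409)*(15979/16015 + N(f, 176)) = (41522 + 11409)*(15979/16015 - 9/4*54) = 52931*(15979*(1/16015) - 243/2) = 52931*(15979/16015 - 243/2) = 52931*(-3859687/32030) = -204297092597/32030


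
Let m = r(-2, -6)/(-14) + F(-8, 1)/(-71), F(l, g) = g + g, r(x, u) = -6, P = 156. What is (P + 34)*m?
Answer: 37810/497 ≈ 76.076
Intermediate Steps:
F(l, g) = 2*g
m = 199/497 (m = -6/(-14) + (2*1)/(-71) = -6*(-1/14) + 2*(-1/71) = 3/7 - 2/71 = 199/497 ≈ 0.40040)
(P + 34)*m = (156 + 34)*(199/497) = 190*(199/497) = 37810/497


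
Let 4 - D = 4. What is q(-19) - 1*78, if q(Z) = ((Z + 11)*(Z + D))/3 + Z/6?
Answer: -61/2 ≈ -30.500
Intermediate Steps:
D = 0 (D = 4 - 1*4 = 4 - 4 = 0)
q(Z) = Z/6 + Z*(11 + Z)/3 (q(Z) = ((Z + 11)*(Z + 0))/3 + Z/6 = ((11 + Z)*Z)*(⅓) + Z*(⅙) = (Z*(11 + Z))*(⅓) + Z/6 = Z*(11 + Z)/3 + Z/6 = Z/6 + Z*(11 + Z)/3)
q(-19) - 1*78 = (⅙)*(-19)*(23 + 2*(-19)) - 1*78 = (⅙)*(-19)*(23 - 38) - 78 = (⅙)*(-19)*(-15) - 78 = 95/2 - 78 = -61/2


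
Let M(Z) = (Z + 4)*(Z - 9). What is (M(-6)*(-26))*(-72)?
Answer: 56160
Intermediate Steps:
M(Z) = (-9 + Z)*(4 + Z) (M(Z) = (4 + Z)*(-9 + Z) = (-9 + Z)*(4 + Z))
(M(-6)*(-26))*(-72) = ((-36 + (-6)**2 - 5*(-6))*(-26))*(-72) = ((-36 + 36 + 30)*(-26))*(-72) = (30*(-26))*(-72) = -780*(-72) = 56160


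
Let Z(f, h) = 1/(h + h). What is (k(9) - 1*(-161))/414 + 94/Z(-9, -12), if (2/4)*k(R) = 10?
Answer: -933803/414 ≈ -2255.6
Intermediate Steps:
Z(f, h) = 1/(2*h)
k(R) = 20 (k(R) = 2*10 = 20)
(k(9) - 1*(-161))/414 + 94/Z(-9, -12) = (20 - 1*(-161))/414 + 94/(((1/2)/(-12))) = (20 + 161)*(1/414) + 94/(((1/2)*(-1/12))) = 181*(1/414) + 94/(-1/24) = 181/414 + 94*(-24) = 181/414 - 2256 = -933803/414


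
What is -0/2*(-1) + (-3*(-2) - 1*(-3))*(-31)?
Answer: -279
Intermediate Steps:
-0/2*(-1) + (-3*(-2) - 1*(-3))*(-31) = -0/2*(-1) + (6 + 3)*(-31) = -2*0*(-1) + 9*(-31) = 0*(-1) - 279 = 0 - 279 = -279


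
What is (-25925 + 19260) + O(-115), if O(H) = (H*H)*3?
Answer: 33010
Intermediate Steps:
O(H) = 3*H² (O(H) = H²*3 = 3*H²)
(-25925 + 19260) + O(-115) = (-25925 + 19260) + 3*(-115)² = -6665 + 3*13225 = -6665 + 39675 = 33010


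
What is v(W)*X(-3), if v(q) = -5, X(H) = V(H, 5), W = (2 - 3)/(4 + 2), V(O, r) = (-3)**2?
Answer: -45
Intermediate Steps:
V(O, r) = 9
W = -1/6 ≈ -0.16667
X(H) = 9
v(W)*X(-3) = -5*9 = -45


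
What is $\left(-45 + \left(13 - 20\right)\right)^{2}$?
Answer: $2704$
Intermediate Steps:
$\left(-45 + \left(13 - 20\right)\right)^{2} = \left(-45 - 7\right)^{2} = \left(-52\right)^{2} = 2704$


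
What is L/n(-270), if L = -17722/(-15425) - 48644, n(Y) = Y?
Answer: 41684221/231375 ≈ 180.16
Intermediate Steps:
L = -750315978/15425 (L = -17722*(-1/15425) - 48644 = 17722/15425 - 48644 = -750315978/15425 ≈ -48643.)
L/n(-270) = -750315978/15425/(-270) = -750315978/15425*(-1/270) = 41684221/231375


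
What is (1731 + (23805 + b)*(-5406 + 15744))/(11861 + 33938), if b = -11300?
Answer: 129278421/45799 ≈ 2822.7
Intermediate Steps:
(1731 + (23805 + b)*(-5406 + 15744))/(11861 + 33938) = (1731 + (23805 - 11300)*(-5406 + 15744))/(11861 + 33938) = (1731 + 12505*10338)/45799 = (1731 + 129276690)*(1/45799) = 129278421*(1/45799) = 129278421/45799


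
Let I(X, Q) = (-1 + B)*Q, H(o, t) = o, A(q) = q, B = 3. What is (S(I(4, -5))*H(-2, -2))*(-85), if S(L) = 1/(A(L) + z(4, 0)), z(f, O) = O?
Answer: -17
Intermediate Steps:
I(X, Q) = 2*Q (I(X, Q) = (-1 + 3)*Q = 2*Q)
S(L) = 1/L (S(L) = 1/(L + 0) = 1/L)
(S(I(4, -5))*H(-2, -2))*(-85) = (-2/(2*(-5)))*(-85) = (-2/(-10))*(-85) = -1/10*(-2)*(-85) = (1/5)*(-85) = -17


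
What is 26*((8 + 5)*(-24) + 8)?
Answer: -7904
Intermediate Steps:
26*((8 + 5)*(-24) + 8) = 26*(13*(-24) + 8) = 26*(-312 + 8) = 26*(-304) = -7904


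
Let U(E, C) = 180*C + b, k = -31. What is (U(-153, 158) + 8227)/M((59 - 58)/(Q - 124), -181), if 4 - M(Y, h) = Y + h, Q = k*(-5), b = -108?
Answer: 1133329/5734 ≈ 197.65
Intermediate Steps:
Q = 155 (Q = -31*(-5) = 155)
M(Y, h) = 4 - Y - h (M(Y, h) = 4 - (Y + h) = 4 + (-Y - h) = 4 - Y - h)
U(E, C) = -108 + 180*C (U(E, C) = 180*C - 108 = -108 + 180*C)
(U(-153, 158) + 8227)/M((59 - 58)/(Q - 124), -181) = ((-108 + 180*158) + 8227)/(4 - (59 - 58)/(155 - 124) - 1*(-181)) = ((-108 + 28440) + 8227)/(4 - 1/31 + 181) = (28332 + 8227)/(4 - 1/31 + 181) = 36559/(4 - 1*1/31 + 181) = 36559/(4 - 1/31 + 181) = 36559/(5734/31) = 36559*(31/5734) = 1133329/5734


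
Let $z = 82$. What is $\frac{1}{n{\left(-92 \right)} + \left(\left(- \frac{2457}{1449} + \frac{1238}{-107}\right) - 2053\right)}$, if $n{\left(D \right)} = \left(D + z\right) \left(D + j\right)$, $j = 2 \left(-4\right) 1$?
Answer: $- \frac{2461}{2624080} \approx -0.00093785$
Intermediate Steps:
$j = -8$ ($j = \left(-8\right) 1 = -8$)
$n{\left(D \right)} = \left(-8 + D\right) \left(82 + D\right)$ ($n{\left(D \right)} = \left(D + 82\right) \left(D - 8\right) = \left(82 + D\right) \left(-8 + D\right) = \left(-8 + D\right) \left(82 + D\right)$)
$\frac{1}{n{\left(-92 \right)} + \left(\left(- \frac{2457}{1449} + \frac{1238}{-107}\right) - 2053\right)} = \frac{1}{\left(-656 + \left(-92\right)^{2} + 74 \left(-92\right)\right) + \left(\left(- \frac{2457}{1449} + \frac{1238}{-107}\right) - 2053\right)} = \frac{1}{\left(-656 + 8464 - 6808\right) + \left(\left(\left(-2457\right) \frac{1}{1449} + 1238 \left(- \frac{1}{107}\right)\right) - 2053\right)} = \frac{1}{1000 - \frac{5085080}{2461}} = \frac{1}{- \frac{2624080}{2461}} = - \frac{2461}{2624080}$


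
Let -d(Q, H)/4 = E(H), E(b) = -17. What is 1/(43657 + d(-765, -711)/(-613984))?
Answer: 153496/6701174855 ≈ 2.2906e-5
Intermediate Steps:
d(Q, H) = 68 (d(Q, H) = -4*(-17) = 68)
1/(43657 + d(-765, -711)/(-613984)) = 1/(43657 + 68/(-613984)) = 1/(43657 + 68*(-1/613984)) = 1/(43657 - 17/153496) = 1/(6701174855/153496) = 153496/6701174855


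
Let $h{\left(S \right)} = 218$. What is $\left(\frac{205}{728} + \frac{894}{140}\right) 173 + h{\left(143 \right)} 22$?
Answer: $\frac{3093711}{520} \approx 5949.4$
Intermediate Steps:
$\left(\frac{205}{728} + \frac{894}{140}\right) 173 + h{\left(143 \right)} 22 = \left(\frac{205}{728} + \frac{894}{140}\right) 173 + 218 \cdot 22 = \left(205 \cdot \frac{1}{728} + 894 \cdot \frac{1}{140}\right) 173 + 4796 = \left(\frac{205}{728} + \frac{447}{70}\right) 173 + 4796 = \frac{3467}{520} \cdot 173 + 4796 = \frac{599791}{520} + 4796 = \frac{3093711}{520}$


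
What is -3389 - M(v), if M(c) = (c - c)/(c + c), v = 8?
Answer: -3389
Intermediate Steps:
M(c) = 0 (M(c) = 0/((2*c)) = 0*(1/(2*c)) = 0)
-3389 - M(v) = -3389 - 1*0 = -3389 + 0 = -3389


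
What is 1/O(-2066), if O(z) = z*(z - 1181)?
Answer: 1/6708302 ≈ 1.4907e-7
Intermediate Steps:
O(z) = z*(-1181 + z)
1/O(-2066) = 1/(-2066*(-1181 - 2066)) = 1/(-2066*(-3247)) = 1/6708302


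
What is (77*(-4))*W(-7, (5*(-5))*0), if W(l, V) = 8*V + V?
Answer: 0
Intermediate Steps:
W(l, V) = 9*V
(77*(-4))*W(-7, (5*(-5))*0) = (77*(-4))*(9*((5*(-5))*0)) = -2772*(-25*0) = -2772*0 = -308*0 = 0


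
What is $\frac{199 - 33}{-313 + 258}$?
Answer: $- \frac{166}{55} \approx -3.0182$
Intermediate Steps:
$\frac{199 - 33}{-313 + 258} = \frac{166}{-55} = 166 \left(- \frac{1}{55}\right) = - \frac{166}{55}$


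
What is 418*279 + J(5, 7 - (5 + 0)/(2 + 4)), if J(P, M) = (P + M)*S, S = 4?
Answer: 350000/3 ≈ 1.1667e+5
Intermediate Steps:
J(P, M) = 4*M + 4*P (J(P, M) = (P + M)*4 = (M + P)*4 = 4*M + 4*P)
418*279 + J(5, 7 - (5 + 0)/(2 + 4)) = 418*279 + (4*(7 - (5 + 0)/(2 + 4)) + 4*5) = 116622 + (4*(7 - 5/6) + 20) = 116622 + (4*(37/6) + 20) = 116622 + (74/3 + 20) = 116622 + 134/3 = 350000/3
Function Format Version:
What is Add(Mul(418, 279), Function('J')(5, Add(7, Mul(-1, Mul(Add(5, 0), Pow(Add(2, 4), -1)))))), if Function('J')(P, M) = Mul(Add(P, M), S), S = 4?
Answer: Rational(350000, 3) ≈ 1.1667e+5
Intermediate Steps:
Function('J')(P, M) = Add(Mul(4, M), Mul(4, P)) (Function('J')(P, M) = Mul(Add(P, M), 4) = Mul(Add(M, P), 4) = Add(Mul(4, M), Mul(4, P)))
Add(Mul(418, 279), Function('J')(5, Add(7, Mul(-1, Mul(Add(5, 0), Pow(Add(2, 4), -1)))))) = Add(Mul(418, 279), Add(Mul(4, Add(7, Mul(-1, Mul(Add(5, 0), Pow(Add(2, 4), -1))))), Mul(4, 5))) = Add(116622, Add(Mul(4, Add(7, Mul(-1, Mul(5, Pow(6, -1))))), 20)) = Add(116622, Add(Mul(4, Add(7, Mul(-1, Mul(5, Rational(1, 6))))), 20)) = Add(116622, Add(Mul(4, Add(7, Mul(-1, Rational(5, 6)))), 20)) = Add(116622, Add(Mul(4, Add(7, Rational(-5, 6))), 20)) = Add(116622, Add(Mul(4, Rational(37, 6)), 20)) = Add(116622, Add(Rational(74, 3), 20)) = Add(116622, Rational(134, 3)) = Rational(350000, 3)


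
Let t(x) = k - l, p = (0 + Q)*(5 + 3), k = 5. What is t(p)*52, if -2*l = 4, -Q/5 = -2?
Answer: 364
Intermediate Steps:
Q = 10 (Q = -5*(-2) = 10)
l = -2 (l = -1/2*4 = -2)
p = 80 (p = (0 + 10)*(5 + 3) = 10*8 = 80)
t(x) = 7 (t(x) = 5 - 1*(-2) = 5 + 2 = 7)
t(p)*52 = 7*52 = 364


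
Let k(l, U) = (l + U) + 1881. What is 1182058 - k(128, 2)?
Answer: 1180047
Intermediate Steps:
k(l, U) = 1881 + U + l (k(l, U) = (U + l) + 1881 = 1881 + U + l)
1182058 - k(128, 2) = 1182058 - (1881 + 2 + 128) = 1182058 - 1*2011 = 1182058 - 2011 = 1180047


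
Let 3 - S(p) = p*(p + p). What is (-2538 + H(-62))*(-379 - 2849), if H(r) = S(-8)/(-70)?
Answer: 57308298/7 ≈ 8.1869e+6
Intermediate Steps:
S(p) = 3 - 2*p² (S(p) = 3 - p*(p + p) = 3 - p*2*p = 3 - 2*p²)
H(r) = 25/14 (H(r) = (3 - 2*(-8)²)/(-70) = (3 - 2*64)*(-1/70) = (3 - 128)*(-1/70) = -125*(-1/70) = 25/14)
(-2538 + H(-62))*(-379 - 2849) = (-2538 + 25/14)*(-379 - 2849) = -35507/14*(-3228) = 57308298/7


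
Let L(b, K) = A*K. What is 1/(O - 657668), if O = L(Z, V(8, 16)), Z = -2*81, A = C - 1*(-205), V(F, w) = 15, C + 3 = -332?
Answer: -1/659618 ≈ -1.5160e-6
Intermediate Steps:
C = -335 (C = -3 - 332 = -335)
A = -130 (A = -335 - 1*(-205) = -335 + 205 = -130)
Z = -162
L(b, K) = -130*K
O = -1950 (O = -130*15 = -1950)
1/(O - 657668) = 1/(-1950 - 657668) = 1/(-659618) = -1/659618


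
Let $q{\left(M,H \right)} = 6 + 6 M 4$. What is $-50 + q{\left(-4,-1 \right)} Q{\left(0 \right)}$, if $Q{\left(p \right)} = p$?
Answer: $-50$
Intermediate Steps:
$q{\left(M,H \right)} = 6 + 24 M$ ($q{\left(M,H \right)} = 6 + 6 \cdot 4 M = 6 + 24 M$)
$-50 + q{\left(-4,-1 \right)} Q{\left(0 \right)} = -50 + \left(6 + 24 \left(-4\right)\right) 0 = -50 + \left(6 - 96\right) 0 = -50 - 0 = -50 + 0 = -50$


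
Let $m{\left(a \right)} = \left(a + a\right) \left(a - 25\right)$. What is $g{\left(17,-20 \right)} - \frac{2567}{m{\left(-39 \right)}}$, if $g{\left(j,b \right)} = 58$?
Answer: $\frac{286969}{4992} \approx 57.486$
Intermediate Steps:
$m{\left(a \right)} = 2 a \left(-25 + a\right)$
$g{\left(17,-20 \right)} - \frac{2567}{m{\left(-39 \right)}} = 58 - \frac{2567}{2 \left(-39\right) \left(-25 - 39\right)} = 58 - \frac{2567}{2 \left(-39\right) \left(-64\right)} = 58 - \frac{2567}{4992} = \frac{286969}{4992}$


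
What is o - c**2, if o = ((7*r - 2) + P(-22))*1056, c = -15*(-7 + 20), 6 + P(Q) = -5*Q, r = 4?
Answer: 99255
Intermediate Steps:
P(Q) = -6 - 5*Q
c = -195 (c = -15*13 = -195)
o = 137280 (o = ((7*4 - 2) + (-6 - 5*(-22)))*1056 = ((28 - 2) + (-6 + 110))*1056 = (26 + 104)*1056 = 130*1056 = 137280)
o - c**2 = 137280 - 1*(-195)**2 = 137280 - 1*38025 = 137280 - 38025 = 99255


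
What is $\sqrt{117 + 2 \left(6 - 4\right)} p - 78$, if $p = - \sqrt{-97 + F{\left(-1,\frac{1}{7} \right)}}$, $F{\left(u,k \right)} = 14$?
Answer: $-78 - 11 i \sqrt{83} \approx -78.0 - 100.21 i$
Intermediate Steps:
$p = - i \sqrt{83}$ ($p = - \sqrt{-97 + 14} = - \sqrt{-83} = - i \sqrt{83} \approx - 9.1104 i$)
$\sqrt{117 + 2 \left(6 - 4\right)} p - 78 = \sqrt{117 + 2 \left(6 - 4\right)} \left(- i \sqrt{83}\right) - 78 = \sqrt{117 + 2 \cdot 2} \left(- i \sqrt{83}\right) - 78 = \sqrt{117 + 4} \left(- i \sqrt{83}\right) - 78 = \sqrt{121} \left(- i \sqrt{83}\right) - 78 = 11 \left(- i \sqrt{83}\right) - 78 = - 11 i \sqrt{83} - 78 = -78 - 11 i \sqrt{83}$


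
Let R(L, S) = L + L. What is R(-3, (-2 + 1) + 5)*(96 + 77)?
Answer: -1038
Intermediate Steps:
R(L, S) = 2*L
R(-3, (-2 + 1) + 5)*(96 + 77) = (2*(-3))*(96 + 77) = -6*173 = -1038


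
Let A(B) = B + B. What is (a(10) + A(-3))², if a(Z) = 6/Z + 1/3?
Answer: 5776/225 ≈ 25.671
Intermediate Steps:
a(Z) = ⅓ + 6/Z (a(Z) = 6/Z + 1*(⅓) = 6/Z + ⅓ = ⅓ + 6/Z)
A(B) = 2*B
(a(10) + A(-3))² = ((⅓)*(18 + 10)/10 + 2*(-3))² = ((⅓)*(⅒)*28 - 6)² = (14/15 - 6)² = (-76/15)² = 5776/225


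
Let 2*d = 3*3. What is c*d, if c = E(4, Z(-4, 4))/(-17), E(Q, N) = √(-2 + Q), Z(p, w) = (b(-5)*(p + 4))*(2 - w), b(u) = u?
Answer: -9*√2/34 ≈ -0.37435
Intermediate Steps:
Z(p, w) = (-20 - 5*p)*(2 - w) (Z(p, w) = (-5*(p + 4))*(2 - w) = (-5*(4 + p))*(2 - w) = (-20 - 5*p)*(2 - w))
c = -√2/17 (c = √(-2 + 4)/(-17) = √2*(-1/17) = -√2/17 ≈ -0.083189)
d = 9/2 (d = (3*3)/2 = (½)*9 = 9/2 ≈ 4.5000)
c*d = -√2/17*(9/2) = -9*√2/34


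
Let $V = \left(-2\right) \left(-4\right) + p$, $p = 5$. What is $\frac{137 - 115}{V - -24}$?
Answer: $\frac{22}{37} \approx 0.59459$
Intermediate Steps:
$V = 13$ ($V = \left(-2\right) \left(-4\right) + 5 = 8 + 5 = 13$)
$\frac{137 - 115}{V - -24} = \frac{137 - 115}{13 - -24} = \frac{22}{13 + 24} = \frac{22}{37}$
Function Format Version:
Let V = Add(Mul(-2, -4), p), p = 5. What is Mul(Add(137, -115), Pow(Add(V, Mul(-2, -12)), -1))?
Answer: Rational(22, 37) ≈ 0.59459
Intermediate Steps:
V = 13 (V = Add(Mul(-2, -4), 5) = Add(8, 5) = 13)
Mul(Add(137, -115), Pow(Add(V, Mul(-2, -12)), -1)) = Mul(Add(137, -115), Pow(Add(13, Mul(-2, -12)), -1)) = Mul(22, Pow(Add(13, 24), -1)) = Mul(22, Pow(37, -1)) = Mul(22, Rational(1, 37)) = Rational(22, 37)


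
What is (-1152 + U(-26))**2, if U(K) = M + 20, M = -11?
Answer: 1306449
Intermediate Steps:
U(K) = 9 (U(K) = -11 + 20 = 9)
(-1152 + U(-26))**2 = (-1152 + 9)**2 = (-1143)**2 = 1306449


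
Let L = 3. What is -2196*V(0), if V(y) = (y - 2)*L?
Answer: 13176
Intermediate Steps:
V(y) = -6 + 3*y (V(y) = (y - 2)*3 = (-2 + y)*3 = -6 + 3*y)
-2196*V(0) = -2196*(-6 + 3*0) = -2196*(-6 + 0) = -2196*(-6) = 13176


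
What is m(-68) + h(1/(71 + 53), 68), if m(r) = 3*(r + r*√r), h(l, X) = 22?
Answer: -182 - 408*I*√17 ≈ -182.0 - 1682.2*I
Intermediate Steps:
m(r) = 3*r + 3*r^(3/2) (m(r) = 3*(r + r^(3/2)) = 3*r + 3*r^(3/2))
m(-68) + h(1/(71 + 53), 68) = (3*(-68) + 3*(-68)^(3/2)) + 22 = (-204 + 3*(-136*I*√17)) + 22 = (-204 - 408*I*√17) + 22 = -182 - 408*I*√17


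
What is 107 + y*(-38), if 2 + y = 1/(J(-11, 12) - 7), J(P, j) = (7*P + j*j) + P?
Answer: 8929/49 ≈ 182.22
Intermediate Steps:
J(P, j) = j² + 8*P (J(P, j) = (7*P + j²) + P = (j² + 7*P) + P = j² + 8*P)
y = -97/49 (y = -2 + 1/((12² + 8*(-11)) - 7) = -2 + 1/((144 - 88) - 7) = -2 + 1/(56 - 7) = -2 + 1/49 = -97/49 ≈ -1.9796)
107 + y*(-38) = 107 - 97/49*(-38) = 107 + 3686/49 = 8929/49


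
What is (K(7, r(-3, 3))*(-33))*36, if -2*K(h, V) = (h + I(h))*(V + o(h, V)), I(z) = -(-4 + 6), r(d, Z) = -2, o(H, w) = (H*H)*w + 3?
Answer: -288090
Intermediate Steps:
o(H, w) = 3 + w*H² (o(H, w) = H²*w + 3 = w*H² + 3 = 3 + w*H²)
I(z) = -2 (I(z) = -1*2 = -2)
K(h, V) = -(-2 + h)*(3 + V + V*h²)/2 (K(h, V) = -(h - 2)*(V + (3 + V*h²))/2 = -(-2 + h)*(3 + V + V*h²)/2)
(K(7, r(-3, 3))*(-33))*36 = ((3 - 2 - 2*7² - ½*(-2)*7 - ½*7*(3 - 2*7²))*(-33))*36 = ((3 - 2 - 2*49 + 7 - ½*7*(3 - 2*49))*(-33))*36 = ((3 - 2 - 98 + 7 - ½*7*(3 - 98))*(-33))*36 = ((3 - 2 - 98 + 7 - ½*7*(-95))*(-33))*36 = ((3 - 2 - 98 + 7 + 665/2)*(-33))*36 = ((485/2)*(-33))*36 = -16005/2*36 = -288090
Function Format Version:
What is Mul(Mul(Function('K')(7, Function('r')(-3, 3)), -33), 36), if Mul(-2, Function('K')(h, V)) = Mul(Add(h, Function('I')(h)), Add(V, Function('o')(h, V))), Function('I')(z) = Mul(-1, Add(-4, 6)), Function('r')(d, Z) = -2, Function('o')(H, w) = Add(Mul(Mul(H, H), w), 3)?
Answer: -288090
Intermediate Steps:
Function('o')(H, w) = Add(3, Mul(w, Pow(H, 2))) (Function('o')(H, w) = Add(Mul(Pow(H, 2), w), 3) = Add(Mul(w, Pow(H, 2)), 3) = Add(3, Mul(w, Pow(H, 2))))
Function('I')(z) = -2 (Function('I')(z) = Mul(-1, 2) = -2)
Function('K')(h, V) = Mul(Rational(-1, 2), Add(-2, h), Add(3, V, Mul(V, Pow(h, 2)))) (Function('K')(h, V) = Mul(Rational(-1, 2), Mul(Add(h, -2), Add(V, Add(3, Mul(V, Pow(h, 2)))))) = Mul(Rational(-1, 2), Mul(Add(-2, h), Add(3, V, Mul(V, Pow(h, 2))))) = Mul(Rational(-1, 2), Add(-2, h), Add(3, V, Mul(V, Pow(h, 2)))))
Mul(Mul(Function('K')(7, Function('r')(-3, 3)), -33), 36) = Mul(Mul(Add(3, -2, Mul(-2, Pow(7, 2)), Mul(Rational(-1, 2), -2, 7), Mul(Rational(-1, 2), 7, Add(3, Mul(-2, Pow(7, 2))))), -33), 36) = Mul(Mul(Add(3, -2, Mul(-2, 49), 7, Mul(Rational(-1, 2), 7, Add(3, Mul(-2, 49)))), -33), 36) = Mul(Mul(Add(3, -2, -98, 7, Mul(Rational(-1, 2), 7, Add(3, -98))), -33), 36) = Mul(Mul(Add(3, -2, -98, 7, Mul(Rational(-1, 2), 7, -95)), -33), 36) = Mul(Mul(Add(3, -2, -98, 7, Rational(665, 2)), -33), 36) = Mul(Mul(Rational(485, 2), -33), 36) = Mul(Rational(-16005, 2), 36) = -288090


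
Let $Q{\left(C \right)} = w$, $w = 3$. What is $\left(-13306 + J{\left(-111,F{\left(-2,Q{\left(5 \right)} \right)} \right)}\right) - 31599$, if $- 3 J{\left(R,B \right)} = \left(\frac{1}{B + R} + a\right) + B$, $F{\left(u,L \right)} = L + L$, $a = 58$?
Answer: $- \frac{14151794}{315} \approx -44926.0$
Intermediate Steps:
$Q{\left(C \right)} = 3$
$F{\left(u,L \right)} = 2 L$
$J{\left(R,B \right)} = - \frac{58}{3} - \frac{B}{3} - \frac{1}{3 \left(B + R\right)}$ ($J{\left(R,B \right)} = - \frac{\left(\frac{1}{B + R} + 58\right) + B}{3} = - \frac{\left(58 + \frac{1}{B + R}\right) + B}{3} = - \frac{58 + B + \frac{1}{B + R}}{3} = - \frac{58}{3} - \frac{B}{3} - \frac{1}{3 \left(B + R\right)}$)
$\left(-13306 + J{\left(-111,F{\left(-2,Q{\left(5 \right)} \right)} \right)}\right) - 31599 = \left(-13306 + \frac{-1 - \left(2 \cdot 3\right)^{2} - 58 \cdot 2 \cdot 3 - -6438 - 2 \cdot 3 \left(-111\right)}{3 \left(2 \cdot 3 - 111\right)}\right) - 31599 = \left(-13306 + \frac{-1 - 6^{2} - 348 + 6438 - 6 \left(-111\right)}{3 \left(6 - 111\right)}\right) - 31599 = \left(-13306 + \frac{-1 - 36 - 348 + 6438 + 666}{3 \left(-105\right)}\right) - 31599 = \left(-13306 + \frac{1}{3} \left(- \frac{1}{105}\right) \left(-1 - 36 - 348 + 6438 + 666\right)\right) - 31599 = \left(-13306 + \frac{1}{3} \left(- \frac{1}{105}\right) 6719\right) - 31599 = \left(-13306 - \frac{6719}{315}\right) - 31599 = - \frac{4198109}{315} - 31599 = - \frac{14151794}{315}$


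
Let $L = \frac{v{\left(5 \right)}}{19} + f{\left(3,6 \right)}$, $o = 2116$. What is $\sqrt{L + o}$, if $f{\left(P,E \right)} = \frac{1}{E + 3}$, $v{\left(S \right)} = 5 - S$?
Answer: $\frac{\sqrt{19045}}{3} \approx 46.001$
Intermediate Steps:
$f{\left(P,E \right)} = \frac{1}{3 + E}$
$L = \frac{1}{9}$ ($L = \frac{5 - 5}{19} + \frac{1}{3 + 6} = \frac{5 - 5}{19} + \frac{1}{9} = \frac{1}{19} \cdot 0 + \frac{1}{9} = 0 + \frac{1}{9} = \frac{1}{9} \approx 0.11111$)
$\sqrt{L + o} = \sqrt{\frac{1}{9} + 2116} = \sqrt{\frac{19045}{9}} = \frac{\sqrt{19045}}{3}$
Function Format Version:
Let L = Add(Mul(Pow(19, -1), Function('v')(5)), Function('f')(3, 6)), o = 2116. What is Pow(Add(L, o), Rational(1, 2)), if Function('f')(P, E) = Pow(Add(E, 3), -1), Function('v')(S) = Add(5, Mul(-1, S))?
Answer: Mul(Rational(1, 3), Pow(19045, Rational(1, 2))) ≈ 46.001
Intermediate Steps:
Function('f')(P, E) = Pow(Add(3, E), -1)
L = Rational(1, 9) (L = Add(Mul(Pow(19, -1), Add(5, Mul(-1, 5))), Pow(Add(3, 6), -1)) = Add(Mul(Rational(1, 19), Add(5, -5)), Pow(9, -1)) = Add(Mul(Rational(1, 19), 0), Rational(1, 9)) = Add(0, Rational(1, 9)) = Rational(1, 9) ≈ 0.11111)
Pow(Add(L, o), Rational(1, 2)) = Pow(Add(Rational(1, 9), 2116), Rational(1, 2)) = Pow(Rational(19045, 9), Rational(1, 2)) = Mul(Rational(1, 3), Pow(19045, Rational(1, 2)))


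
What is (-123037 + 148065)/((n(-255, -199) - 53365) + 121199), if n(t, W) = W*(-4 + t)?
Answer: 25028/119375 ≈ 0.20966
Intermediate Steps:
(-123037 + 148065)/((n(-255, -199) - 53365) + 121199) = (-123037 + 148065)/((-199*(-4 - 255) - 53365) + 121199) = 25028/((-199*(-259) - 53365) + 121199) = 25028/((51541 - 53365) + 121199) = 25028/(-1824 + 121199) = 25028/119375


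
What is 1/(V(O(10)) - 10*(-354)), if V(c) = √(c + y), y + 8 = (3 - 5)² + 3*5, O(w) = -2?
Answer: 1/3543 ≈ 0.00028225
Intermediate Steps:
y = 11 (y = -8 + ((3 - 5)² + 3*5) = -8 + ((-2)² + 15) = -8 + (4 + 15) = -8 + 19 = 11)
V(c) = √(11 + c) (V(c) = √(c + 11) = √(11 + c))
1/(V(O(10)) - 10*(-354)) = 1/(√(11 - 2) - 10*(-354)) = 1/(√9 + 3540) = 1/(3 + 3540) = 1/3543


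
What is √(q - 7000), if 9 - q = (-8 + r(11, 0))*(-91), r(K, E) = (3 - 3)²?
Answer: I*√7719 ≈ 87.858*I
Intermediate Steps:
r(K, E) = 0 (r(K, E) = 0² = 0)
q = -719 (q = 9 - (-8 + 0)*(-91) = 9 - (-8)*(-91) = 9 - 1*728 = 9 - 728 = -719)
√(q - 7000) = √(-719 - 7000) = √(-7719) = I*√7719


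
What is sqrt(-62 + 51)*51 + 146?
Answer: 146 + 51*I*sqrt(11) ≈ 146.0 + 169.15*I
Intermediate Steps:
sqrt(-62 + 51)*51 + 146 = sqrt(-11)*51 + 146 = (I*sqrt(11))*51 + 146 = 51*I*sqrt(11) + 146 = 146 + 51*I*sqrt(11)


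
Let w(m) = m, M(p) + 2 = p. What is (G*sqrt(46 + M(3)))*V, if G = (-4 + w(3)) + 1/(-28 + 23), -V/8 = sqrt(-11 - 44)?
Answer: 48*I*sqrt(2585)/5 ≈ 488.09*I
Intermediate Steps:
M(p) = -2 + p
V = -8*I*sqrt(55) (V = -8*sqrt(-11 - 44) = -8*I*sqrt(55) ≈ -59.33*I)
G = -6/5 (G = (-4 + 3) + 1/(-28 + 23) = -1 + 1/(-5) = -1 - 1/5 = -6/5 ≈ -1.2000)
(G*sqrt(46 + M(3)))*V = (-6*sqrt(46 + (-2 + 3))/5)*(-8*I*sqrt(55)) = (-6*sqrt(46 + 1)/5)*(-8*I*sqrt(55)) = (-6*sqrt(47)/5)*(-8*I*sqrt(55)) = 48*I*sqrt(2585)/5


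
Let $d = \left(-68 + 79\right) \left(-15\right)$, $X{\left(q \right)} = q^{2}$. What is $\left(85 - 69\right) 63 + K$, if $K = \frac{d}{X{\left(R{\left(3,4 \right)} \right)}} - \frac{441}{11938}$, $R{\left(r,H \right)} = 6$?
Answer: $\frac{71870083}{71628} \approx 1003.4$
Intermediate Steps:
$d = -165$ ($d = 11 \left(-15\right) = -165$)
$K = - \frac{330941}{71628}$ ($K = - \frac{165}{6^{2}} - \frac{441}{11938} = - \frac{165}{36} - \frac{441}{11938} = \left(-165\right) \frac{1}{36} - \frac{441}{11938} = - \frac{55}{12} - \frac{441}{11938} = - \frac{330941}{71628} \approx -4.6203$)
$\left(85 - 69\right) 63 + K = \left(85 - 69\right) 63 - \frac{330941}{71628} = 16 \cdot 63 - \frac{330941}{71628} = 1008 - \frac{330941}{71628} = \frac{71870083}{71628}$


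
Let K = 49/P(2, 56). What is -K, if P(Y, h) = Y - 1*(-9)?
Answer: -49/11 ≈ -4.4545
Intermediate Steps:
P(Y, h) = 9 + Y (P(Y, h) = Y + 9 = 9 + Y)
K = 49/11 (K = 49/(9 + 2) = 49/11 ≈ 4.4545)
-K = -1*49/11 = -49/11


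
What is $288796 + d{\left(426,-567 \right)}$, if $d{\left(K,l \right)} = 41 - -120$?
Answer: $288957$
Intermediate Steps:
$d{\left(K,l \right)} = 161$ ($d{\left(K,l \right)} = 41 + 120 = 161$)
$288796 + d{\left(426,-567 \right)} = 288796 + 161 = 288957$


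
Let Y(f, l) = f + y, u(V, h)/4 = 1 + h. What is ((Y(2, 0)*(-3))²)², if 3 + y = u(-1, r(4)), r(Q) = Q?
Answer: 10556001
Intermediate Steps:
u(V, h) = 4 + 4*h (u(V, h) = 4*(1 + h) = 4 + 4*h)
y = 17 (y = -3 + (4 + 4*4) = -3 + (4 + 16) = -3 + 20 = 17)
Y(f, l) = 17 + f (Y(f, l) = f + 17 = 17 + f)
((Y(2, 0)*(-3))²)² = (((17 + 2)*(-3))²)² = ((19*(-3))²)² = ((-57)²)² = 3249² = 10556001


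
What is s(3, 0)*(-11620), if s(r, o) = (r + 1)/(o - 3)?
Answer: 46480/3 ≈ 15493.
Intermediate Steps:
s(r, o) = (1 + r)/(-3 + o)
s(3, 0)*(-11620) = ((1 + 3)/(-3 + 0))*(-11620) = (4/(-3))*(-11620) = -⅓*4*(-11620) = -4/3*(-11620) = 46480/3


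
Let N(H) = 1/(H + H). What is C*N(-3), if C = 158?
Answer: -79/3 ≈ -26.333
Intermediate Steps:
N(H) = 1/(2*H)
C*N(-3) = 158*((½)/(-3)) = 158*((½)*(-⅓)) = 158*(-⅙) = -79/3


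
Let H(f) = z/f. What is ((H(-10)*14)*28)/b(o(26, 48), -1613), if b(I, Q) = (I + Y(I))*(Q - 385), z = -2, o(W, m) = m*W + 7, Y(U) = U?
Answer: -98/6268725 ≈ -1.5633e-5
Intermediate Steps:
o(W, m) = 7 + W*m (o(W, m) = W*m + 7 = 7 + W*m)
b(I, Q) = 2*I*(-385 + Q) (b(I, Q) = (I + I)*(Q - 385) = (2*I)*(-385 + Q) = 2*I*(-385 + Q))
H(f) = -2/f
((H(-10)*14)*28)/b(o(26, 48), -1613) = ((-2/(-10)*14)*28)/((2*(7 + 26*48)*(-385 - 1613))) = ((-2*(-1/10)*14)*28)/((2*(7 + 1248)*(-1998))) = (((1/5)*14)*28)/((2*1255*(-1998))) = ((14/5)*28)/(-5014980) = (392/5)*(-1/5014980) = -98/6268725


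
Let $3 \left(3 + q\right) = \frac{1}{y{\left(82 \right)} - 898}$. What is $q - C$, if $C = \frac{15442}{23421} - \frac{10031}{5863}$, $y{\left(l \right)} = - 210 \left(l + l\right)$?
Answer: $- \frac{9454811211473}{4852519560174} \approx -1.9484$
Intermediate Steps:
$y{\left(l \right)} = - 420 l$ ($y{\left(l \right)} = - 210 \cdot 2 l = - 420 l$)
$q = - \frac{318043}{106014}$ ($q = -3 + \frac{1}{3 \left(\left(-420\right) 82 - 898\right)} = -3 + \frac{1}{3 \left(-34440 - 898\right)} = -3 + \frac{1}{3 \left(-35338\right)} = -3 + \frac{1}{3} \left(- \frac{1}{35338}\right) = -3 - \frac{1}{106014} = - \frac{318043}{106014} \approx -3.0$)
$C = - \frac{144399605}{137317323}$ ($C = 15442 \cdot \frac{1}{23421} - \frac{10031}{5863} = \frac{15442}{23421} - \frac{10031}{5863} = - \frac{144399605}{137317323} \approx -1.0516$)
$q - C = - \frac{318043}{106014} - - \frac{144399605}{137317323} = - \frac{318043}{106014} + \frac{144399605}{137317323} = - \frac{9454811211473}{4852519560174}$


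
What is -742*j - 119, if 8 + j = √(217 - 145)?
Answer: 5817 - 4452*√2 ≈ -479.08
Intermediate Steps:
j = -8 + 6*√2 (j = -8 + √(217 - 145) = -8 + √72 = -8 + 6*√2 ≈ 0.48528)
-742*j - 119 = -742*(-8 + 6*√2) - 119 = (5936 - 4452*√2) - 119 = 5817 - 4452*√2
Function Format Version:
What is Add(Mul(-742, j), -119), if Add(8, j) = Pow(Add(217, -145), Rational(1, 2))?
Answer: Add(5817, Mul(-4452, Pow(2, Rational(1, 2)))) ≈ -479.08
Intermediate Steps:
j = Add(-8, Mul(6, Pow(2, Rational(1, 2)))) (j = Add(-8, Pow(Add(217, -145), Rational(1, 2))) = Add(-8, Pow(72, Rational(1, 2))) = Add(-8, Mul(6, Pow(2, Rational(1, 2)))) ≈ 0.48528)
Add(Mul(-742, j), -119) = Add(Mul(-742, Add(-8, Mul(6, Pow(2, Rational(1, 2))))), -119) = Add(Add(5936, Mul(-4452, Pow(2, Rational(1, 2)))), -119) = Add(5817, Mul(-4452, Pow(2, Rational(1, 2))))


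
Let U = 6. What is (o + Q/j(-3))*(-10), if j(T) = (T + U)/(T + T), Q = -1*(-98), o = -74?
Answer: 2700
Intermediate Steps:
Q = 98
j(T) = (6 + T)/(2*T) (j(T) = (T + 6)/(T + T) = (6 + T)/((2*T)) = (6 + T)*(1/(2*T)) = (6 + T)/(2*T))
(o + Q/j(-3))*(-10) = (-74 + 98/(((½)*(6 - 3)/(-3))))*(-10) = (-74 + 98/(((½)*(-⅓)*3)))*(-10) = (-74 + 98/(-½))*(-10) = (-74 + 98*(-2))*(-10) = (-74 - 196)*(-10) = -270*(-10) = 2700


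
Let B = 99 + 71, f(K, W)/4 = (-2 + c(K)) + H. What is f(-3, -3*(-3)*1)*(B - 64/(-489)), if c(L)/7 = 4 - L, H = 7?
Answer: 5989968/163 ≈ 36748.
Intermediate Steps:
c(L) = 28 - 7*L (c(L) = 7*(4 - L) = 28 - 7*L)
f(K, W) = 132 - 28*K (f(K, W) = 4*((-2 + (28 - 7*K)) + 7) = 4*((26 - 7*K) + 7) = 4*(33 - 7*K) = 132 - 28*K)
B = 170
f(-3, -3*(-3)*1)*(B - 64/(-489)) = (132 - 28*(-3))*(170 - 64/(-489)) = (132 + 84)*(170 - 64*(-1/489)) = 216*(170 + 64/489) = 216*(83194/489) = 5989968/163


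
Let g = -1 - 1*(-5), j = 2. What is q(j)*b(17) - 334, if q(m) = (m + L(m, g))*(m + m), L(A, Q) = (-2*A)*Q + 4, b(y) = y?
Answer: -1014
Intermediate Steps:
g = 4 (g = -1 + 5 = 4)
L(A, Q) = 4 - 2*A*Q (L(A, Q) = -2*A*Q + 4 = 4 - 2*A*Q)
q(m) = 2*m*(4 - 7*m) (q(m) = (m + (4 - 2*m*4))*(m + m) = (m + (4 - 8*m))*(2*m) = (4 - 7*m)*(2*m) = 2*m*(4 - 7*m))
q(j)*b(17) - 334 = (2*2*(4 - 7*2))*17 - 334 = (2*2*(4 - 14))*17 - 334 = (2*2*(-10))*17 - 334 = -40*17 - 334 = -680 - 334 = -1014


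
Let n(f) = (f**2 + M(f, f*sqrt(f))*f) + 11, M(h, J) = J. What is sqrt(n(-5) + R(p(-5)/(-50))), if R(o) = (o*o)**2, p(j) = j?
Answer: sqrt(360001 + 250000*I*sqrt(5))/100 ≈ 7.1586 + 3.9045*I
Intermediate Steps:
R(o) = o**4 (R(o) = (o**2)**2 = o**4)
n(f) = 11 + f**2 + f**(5/2) (n(f) = (f**2 + (f*sqrt(f))*f) + 11 = (f**2 + f**(3/2)*f) + 11 = (f**2 + f**(5/2)) + 11 = 11 + f**2 + f**(5/2))
sqrt(n(-5) + R(p(-5)/(-50))) = sqrt((11 + (-5)**2 + (-5)**(5/2)) + (-5/(-50))**4) = sqrt((11 + 25 + 25*I*sqrt(5)) + (-5*(-1/50))**4) = sqrt((36 + 25*I*sqrt(5)) + (1/10)**4) = sqrt((36 + 25*I*sqrt(5)) + 1/10000) = sqrt(360001/10000 + 25*I*sqrt(5))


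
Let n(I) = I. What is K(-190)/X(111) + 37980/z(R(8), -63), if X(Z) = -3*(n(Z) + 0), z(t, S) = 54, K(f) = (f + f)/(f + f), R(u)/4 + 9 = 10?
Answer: 234209/333 ≈ 703.33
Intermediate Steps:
R(u) = 4 (R(u) = -36 + 4*10 = -36 + 40 = 4)
K(f) = 1 (K(f) = (2*f)/((2*f)) = (2*f)*(1/(2*f)) = 1)
X(Z) = -3*Z (X(Z) = -3*(Z + 0) = -3*Z)
K(-190)/X(111) + 37980/z(R(8), -63) = 1/(-3*111) + 37980/54 = 1/(-333) + 37980*(1/54) = 1*(-1/333) + 2110/3 = -1/333 + 2110/3 = 234209/333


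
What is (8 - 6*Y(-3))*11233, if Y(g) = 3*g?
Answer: 696446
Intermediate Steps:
(8 - 6*Y(-3))*11233 = (8 - 18*(-3))*11233 = (8 - 6*(-9))*11233 = (8 + 54)*11233 = 62*11233 = 696446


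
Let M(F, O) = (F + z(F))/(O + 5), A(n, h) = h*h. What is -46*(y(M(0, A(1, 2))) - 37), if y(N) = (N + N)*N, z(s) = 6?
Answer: 14950/9 ≈ 1661.1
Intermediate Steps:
A(n, h) = h**2
M(F, O) = (6 + F)/(5 + O) (M(F, O) = (F + 6)/(O + 5) = (6 + F)/(5 + O))
y(N) = 2*N**2 (y(N) = (2*N)*N = 2*N**2)
-46*(y(M(0, A(1, 2))) - 37) = -46*(2*((6 + 0)/(5 + 2**2))**2 - 37) = -46*(2*(6/(5 + 4))**2 - 37) = -46*(2*(6/9)**2 - 37) = -46*(2*((1/9)*6)**2 - 37) = -46*(2*(2/3)**2 - 37) = -46*(2*(4/9) - 37) = -46*(8/9 - 37) = -46*(-325/9) = 14950/9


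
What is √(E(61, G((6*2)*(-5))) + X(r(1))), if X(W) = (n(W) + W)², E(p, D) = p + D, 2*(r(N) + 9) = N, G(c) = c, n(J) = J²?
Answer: √65041/4 ≈ 63.758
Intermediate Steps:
r(N) = -9 + N/2
E(p, D) = D + p
X(W) = (W + W²)² (X(W) = (W² + W)² = (W + W²)²)
√(E(61, G((6*2)*(-5))) + X(r(1))) = √(((6*2)*(-5) + 61) + (-9 + (½)*1)²*(1 + (-9 + (½)*1))²) = √((12*(-5) + 61) + (-9 + ½)²*(1 + (-9 + ½))²) = √((-60 + 61) + (-17/2)²*(1 - 17/2)²) = √(1 + 289*(-15/2)²/4) = √(1 + (289/4)*(225/4)) = √(1 + 65025/16) = √(65041/16) = √65041/4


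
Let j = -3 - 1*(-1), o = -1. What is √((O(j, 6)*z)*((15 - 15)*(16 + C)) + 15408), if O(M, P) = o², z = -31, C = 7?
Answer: 12*√107 ≈ 124.13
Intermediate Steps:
j = -2 (j = -3 + 1 = -2)
O(M, P) = 1 (O(M, P) = (-1)² = 1)
√((O(j, 6)*z)*((15 - 15)*(16 + C)) + 15408) = √((1*(-31))*((15 - 15)*(16 + 7)) + 15408) = √(-0*23 + 15408) = √(-31*0 + 15408) = √(0 + 15408) = √15408 = 12*√107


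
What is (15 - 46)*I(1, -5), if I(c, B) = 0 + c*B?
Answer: 155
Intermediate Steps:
I(c, B) = B*c (I(c, B) = 0 + B*c = B*c)
(15 - 46)*I(1, -5) = (15 - 46)*(-5*1) = -31*(-5) = 155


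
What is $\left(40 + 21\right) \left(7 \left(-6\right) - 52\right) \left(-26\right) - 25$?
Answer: $149059$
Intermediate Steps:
$\left(40 + 21\right) \left(7 \left(-6\right) - 52\right) \left(-26\right) - 25 = 61 \left(-42 - 52\right) \left(-26\right) - 25 = 61 \left(-94\right) \left(-26\right) - 25 = \left(-5734\right) \left(-26\right) - 25 = 149084 - 25 = 149059$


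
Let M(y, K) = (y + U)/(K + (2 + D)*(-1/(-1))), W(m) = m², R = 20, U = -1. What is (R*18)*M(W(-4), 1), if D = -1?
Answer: 2700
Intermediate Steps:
M(y, K) = (-1 + y)/(1 + K) (M(y, K) = (y - 1)/(K + (2 - 1)*(-1/(-1))) = (-1 + y)/(K + 1*(-1*(-1))) = (-1 + y)/(K + 1*1) = (-1 + y)/(K + 1) = (-1 + y)/(1 + K))
(R*18)*M(W(-4), 1) = (20*18)*((-1 + (-4)²)/(1 + 1)) = 360*((-1 + 16)/2) = 360*((½)*15) = 360*(15/2) = 2700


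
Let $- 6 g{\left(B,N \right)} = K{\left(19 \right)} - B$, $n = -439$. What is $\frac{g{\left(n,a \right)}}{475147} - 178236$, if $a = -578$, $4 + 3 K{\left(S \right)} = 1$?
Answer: $- \frac{84688300765}{475147} \approx -1.7824 \cdot 10^{5}$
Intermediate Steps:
$K{\left(S \right)} = -1$ ($K{\left(S \right)} = - \frac{4}{3} + \frac{1}{3} \cdot 1 = - \frac{4}{3} + \frac{1}{3} = -1$)
$g{\left(B,N \right)} = \frac{1}{6} + \frac{B}{6}$ ($g{\left(B,N \right)} = - \frac{-1 - B}{6} = \frac{1}{6} + \frac{B}{6}$)
$\frac{g{\left(n,a \right)}}{475147} - 178236 = \frac{\frac{1}{6} + \frac{1}{6} \left(-439\right)}{475147} - 178236 = \left(\frac{1}{6} - \frac{439}{6}\right) \frac{1}{475147} - 178236 = \left(-73\right) \frac{1}{475147} - 178236 = - \frac{73}{475147} - 178236 = - \frac{84688300765}{475147}$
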